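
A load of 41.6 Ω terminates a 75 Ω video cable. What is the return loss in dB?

Γ = (41.6 − 75)/(41.6 + 75) = -0.286
RL = −20·log₁₀|Γ| = −20·log₁₀(0.286)

RL ≈ 10.9 dB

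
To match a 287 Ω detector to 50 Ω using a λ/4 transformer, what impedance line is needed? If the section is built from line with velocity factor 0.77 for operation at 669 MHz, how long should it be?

Z_qwt = √(Z_0·R_L) = √(50 × 287) = √14350
λ = 0.77·c/f = 0.345 m, so l = λ/4 = 0.0863 m

Z_qwt ≈ 120 Ω; length ≈ 8.63 cm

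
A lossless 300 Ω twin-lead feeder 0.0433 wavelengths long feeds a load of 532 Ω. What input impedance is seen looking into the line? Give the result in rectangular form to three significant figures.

Z_in ≈ 461 − j144 Ω

βl = 2π × 0.0433 = 15.6°
tan(βl) = tan(15.6°) = 0.279
Z_in = Z_0·(Z_L + jZ_0·tanβl)/(Z_0 + jZ_L·tanβl)
     = 300·(532 + j83.7)/(300 + j148)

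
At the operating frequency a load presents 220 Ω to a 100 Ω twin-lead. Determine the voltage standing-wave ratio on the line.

VSWR ≈ 2.2

Γ = (220 − 100)/(220 + 100) = 0.375
VSWR = (1 + 0.375)/(1 − 0.375)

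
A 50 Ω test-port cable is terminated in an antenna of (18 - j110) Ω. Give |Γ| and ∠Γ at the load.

Γ ≈ 0.886 ∠ -47.9°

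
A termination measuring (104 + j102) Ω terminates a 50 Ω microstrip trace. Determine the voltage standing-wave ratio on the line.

VSWR ≈ 4.33

Γ = (Z_L − Z_0)/(Z_L + Z_0) = (54 + j102)/(154 + j102)
|Γ| = 115/185 = 0.625
VSWR = (1 + |Γ|)/(1 − |Γ|) = 1.62/0.375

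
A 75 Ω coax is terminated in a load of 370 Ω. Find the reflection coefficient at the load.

Γ = 0.663

Γ = (Z_L − Z_0)/(Z_L + Z_0) = (370 − 75)/(370 + 75) = 295/445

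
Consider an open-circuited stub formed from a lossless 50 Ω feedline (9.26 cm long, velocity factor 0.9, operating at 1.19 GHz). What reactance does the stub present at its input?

λ = v/f = 0.9·c / 1.19 GHz = 0.227 m
βl = 2π·l/λ = 2π × 0.408 = 147°
tan(βl) = -0.651
For an open-circuited stub, Z_in = −jZ_0·cot(βl) = −jZ_0/tan(βl)

X_in ≈ 76.8 Ω (inductive)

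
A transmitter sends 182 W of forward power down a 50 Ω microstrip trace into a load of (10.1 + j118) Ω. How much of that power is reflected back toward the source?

|Γ| = |(-39.9 + j118)/(60.1 + j118)| = 0.941
|Γ|² = 0.885
P_refl = |Γ|²·P_inc = 161 W, P_del = (1 − |Γ|²)·P_inc = 21 W

P_reflected ≈ 161 W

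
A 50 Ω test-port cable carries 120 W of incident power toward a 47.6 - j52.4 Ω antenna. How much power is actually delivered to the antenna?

P_delivered ≈ 93.1 W

|Γ| = |(-2.4 − j52.4)/(97.6 − j52.4)| = 0.474
|Γ|² = 0.224
P_refl = |Γ|²·P_inc = 26.9 W, P_del = (1 − |Γ|²)·P_inc = 93.1 W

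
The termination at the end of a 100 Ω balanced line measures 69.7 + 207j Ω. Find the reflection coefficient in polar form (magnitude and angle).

Γ = (Z_L − Z_0)/(Z_L + Z_0) = (-30.3 + j207)/(169.7 + j207)
|Γ| = 209/268 = 0.782

Γ ≈ 0.782 ∠ 47.7°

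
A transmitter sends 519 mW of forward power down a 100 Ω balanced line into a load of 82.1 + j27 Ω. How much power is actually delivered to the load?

|Γ| = |(-17.9 + j27)/(182.1 + j27)| = 0.176
|Γ|² = 0.031
P_refl = |Γ|²·P_inc = 16.1 mW, P_del = (1 − |Γ|²)·P_inc = 503 mW

P_delivered ≈ 503 mW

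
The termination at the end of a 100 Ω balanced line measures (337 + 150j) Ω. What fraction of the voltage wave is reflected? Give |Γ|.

Γ = (Z_L − Z_0)/(Z_L + Z_0) = (237 + j150)/(437 + j150)
|Γ| = 280/462

|Γ| ≈ 0.607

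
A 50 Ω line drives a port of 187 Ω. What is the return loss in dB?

RL ≈ 4.76 dB

Γ = (187 − 50)/(187 + 50) = 0.578
RL = −20·log₁₀|Γ| = −20·log₁₀(0.578)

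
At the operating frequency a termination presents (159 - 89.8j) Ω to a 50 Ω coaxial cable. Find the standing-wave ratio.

VSWR ≈ 4.27

Γ = (Z_L − Z_0)/(Z_L + Z_0) = (109 − j89.8)/(209 − j89.8)
|Γ| = 141/227 = 0.621
VSWR = (1 + |Γ|)/(1 − |Γ|) = 1.62/0.379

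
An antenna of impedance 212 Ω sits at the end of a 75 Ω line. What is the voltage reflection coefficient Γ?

Γ = (Z_L − Z_0)/(Z_L + Z_0) = (212 − 75)/(212 + 75) = 137/287

Γ = 0.477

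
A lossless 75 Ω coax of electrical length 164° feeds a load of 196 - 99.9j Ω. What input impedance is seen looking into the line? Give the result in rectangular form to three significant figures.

Z_in ≈ 225 + j76.1 Ω

tan(βl) = tan(164°) = -0.287
Z_in = Z_0·(Z_L + jZ_0·tanβl)/(Z_0 + jZ_L·tanβl)
     = 75·(196 − j121)/(46.4 − j56.2)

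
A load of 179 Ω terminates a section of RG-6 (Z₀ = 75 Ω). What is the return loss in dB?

RL ≈ 7.76 dB

Γ = (179 − 75)/(179 + 75) = 0.409
RL = −20·log₁₀|Γ| = −20·log₁₀(0.409)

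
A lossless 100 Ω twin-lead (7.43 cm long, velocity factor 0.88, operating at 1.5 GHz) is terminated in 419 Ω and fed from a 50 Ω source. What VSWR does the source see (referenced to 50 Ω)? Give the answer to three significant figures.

λ = v/f = 0.88·c / 1.5 GHz = 0.176 m
βl = 2π·l/λ = 2π × 0.422 = 152°
tan(βl) = -0.532
Z_in = Z_0·(Z_L + jZ_0·tanβl)/(Z_0 + jZ_L·tanβl) = 90 + j148 Ω
Γ_s = (Z_in − Z_s)/(Z_in + Z_s) = (40 + j148)/(140 + j148), |Γ_s| = 0.752
VSWR = (1 + |Γ_s|)/(1 − |Γ_s|)

VSWR ≈ 7.05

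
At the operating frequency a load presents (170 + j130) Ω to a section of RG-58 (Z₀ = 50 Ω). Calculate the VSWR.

VSWR ≈ 5.5

Γ = (Z_L − Z_0)/(Z_L + Z_0) = (120 + j130)/(220 + j130)
|Γ| = 177/256 = 0.692
VSWR = (1 + |Γ|)/(1 − |Γ|) = 1.69/0.308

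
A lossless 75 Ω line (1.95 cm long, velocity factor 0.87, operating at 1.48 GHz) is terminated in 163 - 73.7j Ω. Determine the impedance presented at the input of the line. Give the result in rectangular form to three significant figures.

Z_in ≈ 41.9 − j47.9 Ω

λ = v/f = 0.87·c / 1.48 GHz = 0.176 m
βl = 2π·l/λ = 2π × 0.111 = 39.8°
tan(βl) = tan(39.8°) = 0.833
Z_in = Z_0·(Z_L + jZ_0·tanβl)/(Z_0 + jZ_L·tanβl)
     = 75·(163 − j11.2)/(136 + j136)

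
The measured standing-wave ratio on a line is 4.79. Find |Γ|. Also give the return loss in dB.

|Γ| ≈ 0.655; return loss ≈ 3.68 dB

|Γ| = (S − 1)/(S + 1) = (4.79 − 1)/(4.79 + 1) = 3.79/5.79
RL = −20·log₁₀|Γ| = −20·log₁₀(0.655)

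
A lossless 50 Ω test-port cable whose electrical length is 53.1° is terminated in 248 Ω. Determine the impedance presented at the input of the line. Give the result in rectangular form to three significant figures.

Z_in ≈ 15.4 − j35.2 Ω

tan(βl) = tan(53.1°) = 1.33
Z_in = Z_0·(Z_L + jZ_0·tanβl)/(Z_0 + jZ_L·tanβl)
     = 50·(248 + j66.6)/(50 + j330)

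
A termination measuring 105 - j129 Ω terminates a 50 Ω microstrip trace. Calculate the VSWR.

Γ = (Z_L − Z_0)/(Z_L + Z_0) = (55 − j129)/(155 − j129)
|Γ| = 140/202 = 0.695
VSWR = (1 + |Γ|)/(1 − |Γ|) = 1.7/0.305

VSWR ≈ 5.57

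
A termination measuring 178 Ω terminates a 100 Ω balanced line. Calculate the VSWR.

For a purely resistive load, VSWR = R_L/Z_0 or Z_0/R_L (whichever > 1) = 178/100

VSWR ≈ 1.78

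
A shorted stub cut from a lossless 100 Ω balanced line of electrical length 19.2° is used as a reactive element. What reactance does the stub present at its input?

X_in ≈ 34.8 Ω (inductive)

tan(βl) = 0.348
For a shorted stub, Z_in = jZ_0·tan(βl)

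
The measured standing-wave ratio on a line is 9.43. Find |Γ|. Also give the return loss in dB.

|Γ| = (S − 1)/(S + 1) = (9.43 − 1)/(9.43 + 1) = 8.43/10.4
RL = −20·log₁₀|Γ| = −20·log₁₀(0.808)

|Γ| ≈ 0.808; return loss ≈ 1.85 dB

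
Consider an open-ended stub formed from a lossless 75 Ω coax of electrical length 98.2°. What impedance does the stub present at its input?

Z_in ≈ +j10.8 Ω

tan(βl) = -6.94
For an open-ended stub, Z_in = −jZ_0·cot(βl) = −jZ_0/tan(βl)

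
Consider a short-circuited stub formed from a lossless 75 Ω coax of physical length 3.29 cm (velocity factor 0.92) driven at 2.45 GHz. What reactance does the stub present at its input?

X_in ≈ -277 Ω (capacitive)

λ = v/f = 0.92·c / 2.45 GHz = 0.113 m
βl = 2π·l/λ = 2π × 0.292 = 105°
tan(βl) = -3.7
For a short-circuited stub, Z_in = jZ_0·tan(βl)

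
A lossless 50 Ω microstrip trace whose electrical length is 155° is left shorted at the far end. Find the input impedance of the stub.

tan(βl) = -0.466
For a shorted stub, Z_in = jZ_0·tan(βl)

Z_in ≈ −j23.3 Ω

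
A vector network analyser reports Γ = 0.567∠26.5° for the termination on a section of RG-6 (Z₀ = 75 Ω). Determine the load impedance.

Z_L ≈ 166 + j124 Ω

Z_L = Z_0·(1 + Γ)/(1 − Γ) = 75·(1.51 + j0.253)/(0.493 − j0.253)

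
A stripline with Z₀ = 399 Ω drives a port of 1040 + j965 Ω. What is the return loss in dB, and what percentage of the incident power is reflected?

Γ = (641 + j965)/(1439 + j965), |Γ| = 0.669
RL = −20·log₁₀(0.669) = 3.5 dB
P_refl/P_inc = |Γ|² = 0.447

RL ≈ 3.5 dB; 44.7% of incident power reflected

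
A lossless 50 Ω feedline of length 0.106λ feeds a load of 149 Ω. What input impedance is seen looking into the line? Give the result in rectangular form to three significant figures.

βl = 2π × 0.106 = 38.2°
tan(βl) = tan(38.2°) = 0.786
Z_in = Z_0·(Z_L + jZ_0·tanβl)/(Z_0 + jZ_L·tanβl)
     = 50·(149 + j39.3)/(50 + j117)

Z_in ≈ 37.2 − j47.8 Ω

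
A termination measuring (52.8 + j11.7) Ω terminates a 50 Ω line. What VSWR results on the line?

Γ = (Z_L − Z_0)/(Z_L + Z_0) = (2.8 + j11.7)/(102.8 + j11.7)
|Γ| = 12/103 = 0.116
VSWR = (1 + |Γ|)/(1 − |Γ|) = 1.12/0.884

VSWR ≈ 1.26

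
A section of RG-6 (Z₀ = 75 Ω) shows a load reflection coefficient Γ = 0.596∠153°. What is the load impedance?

Z_L = Z_0·(1 + Γ)/(1 − Γ) = 75·(0.469 + j0.271)/(1.53 − j0.271)

Z_L ≈ 20 + j16.8 Ω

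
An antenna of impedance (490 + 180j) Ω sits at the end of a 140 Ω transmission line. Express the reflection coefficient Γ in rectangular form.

Γ = (Z_L − Z_0)/(Z_L + Z_0) = (350 + j180)/(630 + j180)

Γ ≈ 0.589 + j0.117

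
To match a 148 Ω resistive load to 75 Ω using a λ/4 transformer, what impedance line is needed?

Z_qwt = √(Z_0·R_L) = √(75 × 148) = √11100

Z_qwt ≈ 105 Ω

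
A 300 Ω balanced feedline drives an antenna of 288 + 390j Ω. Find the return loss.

RL ≈ 5.15 dB

Γ = (-12 + j390)/(588 + j390), |Γ| = 0.553
RL = −20·log₁₀|Γ| = −20·log₁₀(0.553)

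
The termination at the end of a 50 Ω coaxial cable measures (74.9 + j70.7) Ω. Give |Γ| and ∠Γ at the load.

Γ ≈ 0.522 ∠ 41.1°

Γ = (Z_L − Z_0)/(Z_L + Z_0) = (24.9 + j70.7)/(124.9 + j70.7)
|Γ| = 75/144 = 0.522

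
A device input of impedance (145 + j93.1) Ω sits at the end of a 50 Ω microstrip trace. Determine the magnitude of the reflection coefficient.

Γ = (Z_L − Z_0)/(Z_L + Z_0) = (95 + j93.1)/(195 + j93.1)
|Γ| = 133/216

|Γ| ≈ 0.616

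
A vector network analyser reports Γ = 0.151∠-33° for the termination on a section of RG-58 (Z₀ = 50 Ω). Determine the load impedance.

Z_L = Z_0·(1 + Γ)/(1 − Γ) = 50·(1.13 − j0.0822)/(0.873 + j0.0822)

Z_L ≈ 63.5 − j10.7 Ω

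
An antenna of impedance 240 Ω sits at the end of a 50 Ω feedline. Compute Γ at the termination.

Γ = 0.655

Γ = (Z_L − Z_0)/(Z_L + Z_0) = (240 − 50)/(240 + 50) = 190/290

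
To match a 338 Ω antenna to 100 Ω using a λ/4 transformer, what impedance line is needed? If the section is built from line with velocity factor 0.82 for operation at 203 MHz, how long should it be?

Z_qwt ≈ 184 Ω; length ≈ 30.3 cm

Z_qwt = √(Z_0·R_L) = √(100 × 338) = √33800
λ = 0.82·c/f = 1.21 m, so l = λ/4 = 0.303 m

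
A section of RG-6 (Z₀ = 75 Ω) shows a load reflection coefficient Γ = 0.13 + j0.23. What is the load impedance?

Z_L ≈ 86.2 + j42.6 Ω

Z_L = Z_0·(1 + Γ)/(1 − Γ) = 75·(1.13 + j0.23)/(0.87 − j0.23)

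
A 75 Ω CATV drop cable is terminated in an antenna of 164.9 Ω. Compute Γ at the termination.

Γ = (Z_L − Z_0)/(Z_L + Z_0) = (164.9 − 75)/(164.9 + 75) = 89.9/239.9

Γ = 0.375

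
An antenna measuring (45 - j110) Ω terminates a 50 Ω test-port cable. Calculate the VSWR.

Γ = (Z_L − Z_0)/(Z_L + Z_0) = (-5 − j110)/(95 − j110)
|Γ| = 110/145 = 0.758
VSWR = (1 + |Γ|)/(1 − |Γ|) = 1.76/0.242

VSWR ≈ 7.25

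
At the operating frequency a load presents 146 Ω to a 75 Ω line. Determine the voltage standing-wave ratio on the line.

Γ = (146 − 75)/(146 + 75) = 0.321
VSWR = (1 + 0.321)/(1 − 0.321)

VSWR ≈ 1.95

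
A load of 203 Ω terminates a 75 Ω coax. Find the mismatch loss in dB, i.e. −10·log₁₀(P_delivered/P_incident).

mismatch loss ≈ 1.03 dB

Γ = (203 − 75)/(203 + 75) = 0.46
|Γ|² = 0.212, so P_del/P_inc = 1 − |Γ|² = 0.788
ML = −10·log₁₀(1 − |Γ|²)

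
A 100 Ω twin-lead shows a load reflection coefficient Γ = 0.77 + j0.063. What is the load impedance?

Z_L = Z_0·(1 + Γ)/(1 − Γ) = 100·(1.77 + j0.063)/(0.23 − j0.063)

Z_L ≈ 709 + j222 Ω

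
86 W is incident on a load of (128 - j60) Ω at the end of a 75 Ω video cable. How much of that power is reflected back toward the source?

P_reflected ≈ 12.3 W

|Γ| = |(53 − j60)/(203 − j60)| = 0.378
|Γ|² = 0.143
P_refl = |Γ|²·P_inc = 12.3 W, P_del = (1 − |Γ|²)·P_inc = 73.7 W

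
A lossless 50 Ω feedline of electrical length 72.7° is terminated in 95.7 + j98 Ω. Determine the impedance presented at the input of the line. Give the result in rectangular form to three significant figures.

Z_in ≈ 16.5 − j29.7 Ω

tan(βl) = tan(72.7°) = 3.21
Z_in = Z_0·(Z_L + jZ_0·tanβl)/(Z_0 + jZ_L·tanβl)
     = 50·(95.7 + j259)/(-265 + j307)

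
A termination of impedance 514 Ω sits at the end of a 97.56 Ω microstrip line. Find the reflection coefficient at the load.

Γ = 0.681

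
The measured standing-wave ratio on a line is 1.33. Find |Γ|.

|Γ| ≈ 0.142

|Γ| = (S − 1)/(S + 1) = (1.33 − 1)/(1.33 + 1) = 0.33/2.33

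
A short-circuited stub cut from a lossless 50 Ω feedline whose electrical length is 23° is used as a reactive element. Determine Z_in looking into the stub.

tan(βl) = 0.424
For a short-circuited stub, Z_in = jZ_0·tan(βl)

Z_in ≈ +j21.2 Ω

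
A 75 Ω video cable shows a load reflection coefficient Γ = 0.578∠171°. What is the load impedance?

Z_L = Z_0·(1 + Γ)/(1 − Γ) = 75·(0.429 + j0.0904)/(1.57 − j0.0904)

Z_L ≈ 20.2 + j5.48 Ω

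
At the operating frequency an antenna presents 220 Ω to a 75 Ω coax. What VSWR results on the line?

Γ = (220 − 75)/(220 + 75) = 0.492
VSWR = (1 + 0.492)/(1 − 0.492)

VSWR ≈ 2.93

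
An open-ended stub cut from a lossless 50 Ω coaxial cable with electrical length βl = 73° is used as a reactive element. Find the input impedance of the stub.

tan(βl) = 3.27
For an open-ended stub, Z_in = −jZ_0·cot(βl) = −jZ_0/tan(βl)

Z_in ≈ −j15.3 Ω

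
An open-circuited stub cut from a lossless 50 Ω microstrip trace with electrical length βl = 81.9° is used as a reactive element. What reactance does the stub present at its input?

tan(βl) = 7.03
For an open-circuited stub, Z_in = −jZ_0·cot(βl) = −jZ_0/tan(βl)

X_in ≈ -7.12 Ω (capacitive)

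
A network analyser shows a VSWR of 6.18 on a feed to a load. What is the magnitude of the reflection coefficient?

|Γ| ≈ 0.721

|Γ| = (S − 1)/(S + 1) = (6.18 − 1)/(6.18 + 1) = 5.18/7.18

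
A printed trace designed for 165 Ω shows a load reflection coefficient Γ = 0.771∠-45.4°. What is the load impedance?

Z_L = Z_0·(1 + Γ)/(1 − Γ) = 165·(1.54 − j0.549)/(0.459 + j0.549)

Z_L ≈ 131 − j354 Ω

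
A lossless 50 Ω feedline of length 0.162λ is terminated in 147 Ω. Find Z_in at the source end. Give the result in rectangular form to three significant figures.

βl = 2π × 0.162 = 58.3°
tan(βl) = tan(58.3°) = 1.62
Z_in = Z_0·(Z_L + jZ_0·tanβl)/(Z_0 + jZ_L·tanβl)
     = 50·(147 + j81)/(50 + j238)

Z_in ≈ 22.5 − j26.1 Ω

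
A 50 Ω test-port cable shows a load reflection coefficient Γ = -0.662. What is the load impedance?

Z_L ≈ 10.2 Ω

Z_L = Z_0·(1 + Γ)/(1 − Γ) = 50·(0.338)/(1.66)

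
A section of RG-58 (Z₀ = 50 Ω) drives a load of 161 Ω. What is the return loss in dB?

Γ = (161 − 50)/(161 + 50) = 0.526
RL = −20·log₁₀|Γ| = −20·log₁₀(0.526)

RL ≈ 5.58 dB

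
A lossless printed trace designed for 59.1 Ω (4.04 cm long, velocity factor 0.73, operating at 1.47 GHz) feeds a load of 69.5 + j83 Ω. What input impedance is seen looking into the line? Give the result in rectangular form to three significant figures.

Z_in ≈ 18.9 − j16.8 Ω

λ = v/f = 0.73·c / 1.47 GHz = 0.149 m
βl = 2π·l/λ = 2π × 0.271 = 97.6°
tan(βl) = tan(97.6°) = -7.47
Z_in = Z_0·(Z_L + jZ_0·tanβl)/(Z_0 + jZ_L·tanβl)
     = 59.1·(69.5 − j359)/(679 − j519)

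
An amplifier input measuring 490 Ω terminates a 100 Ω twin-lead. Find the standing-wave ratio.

Γ = (490 − 100)/(490 + 100) = 0.661
VSWR = (1 + 0.661)/(1 − 0.661)

VSWR ≈ 4.9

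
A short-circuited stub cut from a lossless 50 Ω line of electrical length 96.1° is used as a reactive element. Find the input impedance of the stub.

tan(βl) = -9.36
For a short-circuited stub, Z_in = jZ_0·tan(βl)

Z_in ≈ −j468 Ω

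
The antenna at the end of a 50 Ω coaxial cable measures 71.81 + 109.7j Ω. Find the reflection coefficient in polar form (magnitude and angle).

Γ = (Z_L − Z_0)/(Z_L + Z_0) = (21.81 + j109.7)/(121.8 + j109.7)
|Γ| = 112/164 = 0.682

Γ ≈ 0.682 ∠ 36.7°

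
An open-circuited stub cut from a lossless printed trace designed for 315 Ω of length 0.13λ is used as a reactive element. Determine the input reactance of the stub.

βl = 2π × 0.13 = 46.8°
tan(βl) = 1.06
For an open-circuited stub, Z_in = −jZ_0·cot(βl) = −jZ_0/tan(βl)

X_in ≈ -296 Ω (capacitive)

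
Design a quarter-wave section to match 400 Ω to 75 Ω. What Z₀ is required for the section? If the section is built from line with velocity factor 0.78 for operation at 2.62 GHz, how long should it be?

Z_qwt ≈ 173 Ω; length ≈ 2.23 cm

Z_qwt = √(Z_0·R_L) = √(75 × 400) = √30000
λ = 0.78·c/f = 0.0893 m, so l = λ/4 = 0.0223 m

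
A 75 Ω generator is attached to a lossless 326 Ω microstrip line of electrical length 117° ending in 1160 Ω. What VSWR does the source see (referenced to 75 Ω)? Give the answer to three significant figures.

tan(βl) = -1.96
Z_in = Z_0·(Z_L + jZ_0·tanβl)/(Z_0 + jZ_L·tanβl) = 113 + j150 Ω
Γ_s = (Z_in − Z_s)/(Z_in + Z_s) = (38.1 + j150)/(188 + j150), |Γ_s| = 0.643
VSWR = (1 + |Γ_s|)/(1 − |Γ_s|)

VSWR ≈ 4.6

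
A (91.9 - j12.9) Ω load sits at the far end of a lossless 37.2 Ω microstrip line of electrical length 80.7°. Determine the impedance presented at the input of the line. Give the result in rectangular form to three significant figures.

tan(βl) = tan(80.7°) = 6.11
Z_in = Z_0·(Z_L + jZ_0·tanβl)/(Z_0 + jZ_L·tanβl)
     = 37.2·(91.9 + j214)/(116 + j561)

Z_in ≈ 14.8 − j3.03 Ω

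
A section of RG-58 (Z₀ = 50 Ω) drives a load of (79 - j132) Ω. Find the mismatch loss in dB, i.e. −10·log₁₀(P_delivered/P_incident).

Γ = (29 − j132)/(129 − j132), |Γ| = 0.732
|Γ|² = 0.536, so P_del/P_inc = 1 − |Γ|² = 0.464
ML = −10·log₁₀(1 − |Γ|²)

mismatch loss ≈ 3.34 dB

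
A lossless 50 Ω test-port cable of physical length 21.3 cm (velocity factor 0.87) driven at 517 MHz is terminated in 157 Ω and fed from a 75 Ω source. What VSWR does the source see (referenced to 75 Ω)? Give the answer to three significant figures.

λ = v/f = 0.87·c / 517 MHz = 0.505 m
βl = 2π·l/λ = 2π × 0.422 = 152°
tan(βl) = -0.534
Z_in = Z_0·(Z_L + jZ_0·tanβl)/(Z_0 + jZ_L·tanβl) = 52.9 + j62.1 Ω
Γ_s = (Z_in − Z_s)/(Z_in + Z_s) = (-22.1 + j62.1)/(128 + j62.1), |Γ_s| = 0.463
VSWR = (1 + |Γ_s|)/(1 − |Γ_s|)

VSWR ≈ 2.73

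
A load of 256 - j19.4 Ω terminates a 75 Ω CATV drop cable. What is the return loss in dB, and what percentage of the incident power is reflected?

Γ = (181 − j19.4)/(331 − j19.4), |Γ| = 0.549
RL = −20·log₁₀(0.549) = 5.21 dB
P_refl/P_inc = |Γ|² = 0.301

RL ≈ 5.21 dB; 30.1% of incident power reflected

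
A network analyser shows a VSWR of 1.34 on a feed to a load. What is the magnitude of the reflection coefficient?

|Γ| = (S − 1)/(S + 1) = (1.34 − 1)/(1.34 + 1) = 0.34/2.34

|Γ| ≈ 0.145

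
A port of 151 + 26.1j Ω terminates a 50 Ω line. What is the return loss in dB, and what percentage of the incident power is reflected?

RL ≈ 5.77 dB; 26.5% of incident power reflected

Γ = (101 + j26.1)/(201 + j26.1), |Γ| = 0.515
RL = −20·log₁₀(0.515) = 5.77 dB
P_refl/P_inc = |Γ|² = 0.265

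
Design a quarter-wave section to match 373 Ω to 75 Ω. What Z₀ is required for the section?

Z_qwt = √(Z_0·R_L) = √(75 × 373) = √27980

Z_qwt ≈ 167 Ω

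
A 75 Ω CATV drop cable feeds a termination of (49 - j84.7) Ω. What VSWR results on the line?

Γ = (Z_L − Z_0)/(Z_L + Z_0) = (-26 − j84.7)/(124 − j84.7)
|Γ| = 88.6/150 = 0.59
VSWR = (1 + |Γ|)/(1 − |Γ|) = 1.59/0.41

VSWR ≈ 3.88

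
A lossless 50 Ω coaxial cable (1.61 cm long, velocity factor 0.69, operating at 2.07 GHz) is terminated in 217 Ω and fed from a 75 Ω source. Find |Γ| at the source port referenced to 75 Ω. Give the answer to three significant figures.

λ = v/f = 0.69·c / 2.07 GHz = 0.1 m
βl = 2π·l/λ = 2π × 0.161 = 58°
tan(βl) = 1.6
Z_in = Z_0·(Z_L + jZ_0·tanβl)/(Z_0 + jZ_L·tanβl) = 15.7 − j29 Ω
Γ_s = (Z_in − Z_s)/(Z_in + Z_s) = (-59.3 − j29)/(90.7 − j29), |Γ_s| = 0.693

|Γ| ≈ 0.693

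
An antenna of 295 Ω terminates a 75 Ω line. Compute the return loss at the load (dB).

RL ≈ 4.52 dB

Γ = (295 − 75)/(295 + 75) = 0.595
RL = −20·log₁₀|Γ| = −20·log₁₀(0.595)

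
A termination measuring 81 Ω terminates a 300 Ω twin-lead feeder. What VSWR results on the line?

VSWR ≈ 3.7

For a purely resistive load, VSWR = R_L/Z_0 or Z_0/R_L (whichever > 1) = 300/81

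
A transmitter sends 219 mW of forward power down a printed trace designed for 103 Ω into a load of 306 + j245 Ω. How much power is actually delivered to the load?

|Γ| = |(203 + j245)/(409 + j245)| = 0.667
|Γ|² = 0.445
P_refl = |Γ|²·P_inc = 97.5 mW, P_del = (1 − |Γ|²)·P_inc = 121 mW

P_delivered ≈ 121 mW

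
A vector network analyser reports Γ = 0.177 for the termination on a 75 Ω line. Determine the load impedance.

Z_L = Z_0·(1 + Γ)/(1 − Γ) = 75·(1.18)/(0.823)

Z_L ≈ 107 Ω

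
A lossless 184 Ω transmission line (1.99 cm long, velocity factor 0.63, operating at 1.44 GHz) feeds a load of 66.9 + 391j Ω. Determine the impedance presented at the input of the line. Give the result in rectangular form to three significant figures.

Z_in ≈ 47.3 − j315 Ω

λ = v/f = 0.63·c / 1.44 GHz = 0.131 m
βl = 2π·l/λ = 2π × 0.152 = 54.6°
tan(βl) = tan(54.6°) = 1.41
Z_in = Z_0·(Z_L + jZ_0·tanβl)/(Z_0 + jZ_L·tanβl)
     = 184·(66.9 + j650)/(-366 + j94.1)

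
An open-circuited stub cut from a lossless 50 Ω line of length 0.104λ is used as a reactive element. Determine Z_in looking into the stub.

Z_in ≈ −j65.3 Ω

βl = 2π × 0.104 = 37.4°
tan(βl) = 0.766
For an open-circuited stub, Z_in = −jZ_0·cot(βl) = −jZ_0/tan(βl)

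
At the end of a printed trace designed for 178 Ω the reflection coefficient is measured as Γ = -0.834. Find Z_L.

Z_L ≈ 16.1 Ω

Z_L = Z_0·(1 + Γ)/(1 − Γ) = 178·(0.166)/(1.83)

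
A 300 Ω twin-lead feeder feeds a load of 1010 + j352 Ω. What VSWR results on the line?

VSWR ≈ 3.81

Γ = (Z_L − Z_0)/(Z_L + Z_0) = (710 + j352)/(1310 + j352)
|Γ| = 792/1360 = 0.584
VSWR = (1 + |Γ|)/(1 − |Γ|) = 1.58/0.416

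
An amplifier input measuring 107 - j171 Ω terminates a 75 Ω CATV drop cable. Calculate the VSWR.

VSWR ≈ 5.59

Γ = (Z_L − Z_0)/(Z_L + Z_0) = (32 − j171)/(182 − j171)
|Γ| = 174/250 = 0.697
VSWR = (1 + |Γ|)/(1 − |Γ|) = 1.7/0.303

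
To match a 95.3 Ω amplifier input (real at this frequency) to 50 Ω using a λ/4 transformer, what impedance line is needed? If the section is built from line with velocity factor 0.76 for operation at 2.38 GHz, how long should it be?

Z_qwt ≈ 69 Ω; length ≈ 2.39 cm

Z_qwt = √(Z_0·R_L) = √(50 × 95.3) = √4765
λ = 0.76·c/f = 0.0958 m, so l = λ/4 = 0.0239 m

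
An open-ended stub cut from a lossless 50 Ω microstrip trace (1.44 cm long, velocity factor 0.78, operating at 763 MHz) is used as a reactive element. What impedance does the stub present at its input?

Z_in ≈ −j165 Ω

λ = v/f = 0.78·c / 763 MHz = 0.307 m
βl = 2π·l/λ = 2π × 0.047 = 16.9°
tan(βl) = 0.304
For an open-ended stub, Z_in = −jZ_0·cot(βl) = −jZ_0/tan(βl)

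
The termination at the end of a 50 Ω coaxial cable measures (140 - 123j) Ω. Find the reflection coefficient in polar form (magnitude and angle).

Γ = (Z_L − Z_0)/(Z_L + Z_0) = (90 − j123)/(190 − j123)
|Γ| = 152/226 = 0.673

Γ ≈ 0.673 ∠ -20.9°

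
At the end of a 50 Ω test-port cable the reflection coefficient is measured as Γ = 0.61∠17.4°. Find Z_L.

Z_L = Z_0·(1 + Γ)/(1 − Γ) = 50·(1.58 + j0.182)/(0.418 − j0.182)

Z_L ≈ 151 + j87.7 Ω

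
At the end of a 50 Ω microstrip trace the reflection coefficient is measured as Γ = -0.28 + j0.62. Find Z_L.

Z_L ≈ 13.3 + j30.7 Ω

Z_L = Z_0·(1 + Γ)/(1 − Γ) = 50·(0.72 + j0.62)/(1.28 − j0.62)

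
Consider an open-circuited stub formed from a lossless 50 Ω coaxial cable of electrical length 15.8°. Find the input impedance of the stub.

Z_in ≈ −j177 Ω

tan(βl) = 0.283
For an open-circuited stub, Z_in = −jZ_0·cot(βl) = −jZ_0/tan(βl)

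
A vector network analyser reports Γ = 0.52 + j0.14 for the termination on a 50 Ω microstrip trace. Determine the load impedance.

Z_L = Z_0·(1 + Γ)/(1 − Γ) = 50·(1.52 + j0.14)/(0.48 − j0.14)

Z_L ≈ 142 + j56 Ω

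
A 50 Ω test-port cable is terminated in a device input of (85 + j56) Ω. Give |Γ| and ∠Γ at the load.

Γ ≈ 0.452 ∠ 35.5°

Γ = (Z_L − Z_0)/(Z_L + Z_0) = (35 + j56)/(135 + j56)
|Γ| = 66/146 = 0.452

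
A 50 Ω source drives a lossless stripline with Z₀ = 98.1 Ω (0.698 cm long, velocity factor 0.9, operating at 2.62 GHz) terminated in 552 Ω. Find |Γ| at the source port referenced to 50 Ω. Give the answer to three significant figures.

|Γ| ≈ 0.813

λ = v/f = 0.9·c / 2.62 GHz = 0.103 m
βl = 2π·l/λ = 2π × 0.0677 = 24.4°
tan(βl) = 0.453
Z_in = Z_0·(Z_L + jZ_0·tanβl)/(Z_0 + jZ_L·tanβl) = 88.7 − j182 Ω
Γ_s = (Z_in − Z_s)/(Z_in + Z_s) = (38.7 − j182)/(139 − j182), |Γ_s| = 0.813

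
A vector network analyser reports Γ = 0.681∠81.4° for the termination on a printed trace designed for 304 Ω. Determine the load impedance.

Z_L ≈ 129 + j325 Ω

Z_L = Z_0·(1 + Γ)/(1 − Γ) = 304·(1.1 + j0.673)/(0.898 − j0.673)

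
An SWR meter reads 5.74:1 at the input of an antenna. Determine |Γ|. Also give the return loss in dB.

|Γ| ≈ 0.703; return loss ≈ 3.06 dB

|Γ| = (S − 1)/(S + 1) = (5.74 − 1)/(5.74 + 1) = 4.74/6.74
RL = −20·log₁₀|Γ| = −20·log₁₀(0.703)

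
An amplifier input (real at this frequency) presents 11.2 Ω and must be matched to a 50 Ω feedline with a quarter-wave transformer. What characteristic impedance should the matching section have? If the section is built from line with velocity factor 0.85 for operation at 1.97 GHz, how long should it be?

Z_qwt ≈ 23.7 Ω; length ≈ 3.24 cm

Z_qwt = √(Z_0·R_L) = √(50 × 11.2) = √560
λ = 0.85·c/f = 0.129 m, so l = λ/4 = 0.0324 m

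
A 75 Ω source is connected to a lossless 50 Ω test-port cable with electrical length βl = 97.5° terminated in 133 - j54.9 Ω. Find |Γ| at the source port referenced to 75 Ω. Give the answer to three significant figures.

|Γ| ≈ 0.641

tan(βl) = -7.6
Z_in = Z_0·(Z_L + jZ_0·tanβl)/(Z_0 + jZ_L·tanβl) = 16.9 + j12.7 Ω
Γ_s = (Z_in − Z_s)/(Z_in + Z_s) = (-58.1 + j12.7)/(91.9 + j12.7), |Γ_s| = 0.641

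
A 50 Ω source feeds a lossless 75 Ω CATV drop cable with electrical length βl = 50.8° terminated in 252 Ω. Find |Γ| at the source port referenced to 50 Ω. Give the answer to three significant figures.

|Γ| ≈ 0.547

tan(βl) = 1.23
Z_in = Z_0·(Z_L + jZ_0·tanβl)/(Z_0 + jZ_L·tanβl) = 35.1 − j52.6 Ω
Γ_s = (Z_in − Z_s)/(Z_in + Z_s) = (-14.9 − j52.6)/(85.1 − j52.6), |Γ_s| = 0.547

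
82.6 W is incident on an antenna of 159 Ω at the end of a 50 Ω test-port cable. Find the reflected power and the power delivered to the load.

P_reflected ≈ 22.5 W; P_delivered ≈ 60.1 W

Γ = (159 − 50)/(159 + 50) = 0.522
|Γ|² = 0.272
P_refl = |Γ|²·P_inc = 22.5 W, P_del = (1 − |Γ|²)·P_inc = 60.1 W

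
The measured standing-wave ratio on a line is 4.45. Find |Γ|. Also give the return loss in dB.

|Γ| = (S − 1)/(S + 1) = (4.45 − 1)/(4.45 + 1) = 3.45/5.45
RL = −20·log₁₀|Γ| = −20·log₁₀(0.633)

|Γ| ≈ 0.633; return loss ≈ 3.97 dB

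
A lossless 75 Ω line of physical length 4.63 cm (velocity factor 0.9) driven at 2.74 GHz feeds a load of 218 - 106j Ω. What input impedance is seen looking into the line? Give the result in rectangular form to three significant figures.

λ = v/f = 0.9·c / 2.74 GHz = 0.0985 m
βl = 2π·l/λ = 2π × 0.47 = 169°
tan(βl) = tan(169°) = -0.192
Z_in = Z_0·(Z_L + jZ_0·tanβl)/(Z_0 + jZ_L·tanβl)
     = 75·(218 − j120)/(54.7 − j41.8)

Z_in ≈ 268 + j40 Ω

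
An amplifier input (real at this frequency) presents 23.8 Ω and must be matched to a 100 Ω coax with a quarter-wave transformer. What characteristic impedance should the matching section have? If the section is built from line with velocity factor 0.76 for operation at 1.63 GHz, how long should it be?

Z_qwt = √(Z_0·R_L) = √(100 × 23.8) = √2380
λ = 0.76·c/f = 0.14 m, so l = λ/4 = 0.035 m

Z_qwt ≈ 48.8 Ω; length ≈ 3.5 cm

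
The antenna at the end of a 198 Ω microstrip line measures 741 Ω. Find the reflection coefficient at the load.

Γ = (Z_L − Z_0)/(Z_L + Z_0) = (741 − 198)/(741 + 198) = 543/939

Γ = 0.578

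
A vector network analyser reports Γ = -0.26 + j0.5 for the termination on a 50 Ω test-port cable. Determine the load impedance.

Z_L = Z_0·(1 + Γ)/(1 − Γ) = 50·(0.74 + j0.5)/(1.26 − j0.5)

Z_L ≈ 18.6 + j27.2 Ω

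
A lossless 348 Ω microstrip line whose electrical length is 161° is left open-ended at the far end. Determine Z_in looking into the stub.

tan(βl) = -0.344
For an open-ended stub, Z_in = −jZ_0·cot(βl) = −jZ_0/tan(βl)

Z_in ≈ +j1010 Ω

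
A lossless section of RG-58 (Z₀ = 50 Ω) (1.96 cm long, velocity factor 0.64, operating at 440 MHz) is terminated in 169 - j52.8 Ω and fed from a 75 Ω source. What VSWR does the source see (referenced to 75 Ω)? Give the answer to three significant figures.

λ = v/f = 0.64·c / 440 MHz = 0.436 m
βl = 2π·l/λ = 2π × 0.0449 = 16.2°
tan(βl) = 0.29
Z_in = Z_0·(Z_L + jZ_0·tanβl)/(Z_0 + jZ_L·tanβl) = 68.7 − j80.9 Ω
Γ_s = (Z_in − Z_s)/(Z_in + Z_s) = (-6.3 − j80.9)/(144 − j80.9), |Γ_s| = 0.492
VSWR = (1 + |Γ_s|)/(1 − |Γ_s|)

VSWR ≈ 2.94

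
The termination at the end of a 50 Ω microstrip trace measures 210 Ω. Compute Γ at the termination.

Γ = (Z_L − Z_0)/(Z_L + Z_0) = (210 − 50)/(210 + 50) = 160/260

Γ = 0.615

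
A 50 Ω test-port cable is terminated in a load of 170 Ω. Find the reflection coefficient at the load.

Γ = 0.545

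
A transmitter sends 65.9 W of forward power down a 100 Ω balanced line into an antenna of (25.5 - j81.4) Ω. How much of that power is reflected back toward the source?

|Γ| = |(-74.5 − j81.4)/(125.5 − j81.4)| = 0.738
|Γ|² = 0.544
P_refl = |Γ|²·P_inc = 35.9 W, P_del = (1 − |Γ|²)·P_inc = 30 W

P_reflected ≈ 35.9 W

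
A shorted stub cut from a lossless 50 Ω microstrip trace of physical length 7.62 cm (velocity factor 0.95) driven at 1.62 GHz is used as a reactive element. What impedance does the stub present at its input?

Z_in ≈ −j22.3 Ω

λ = v/f = 0.95·c / 1.62 GHz = 0.176 m
βl = 2π·l/λ = 2π × 0.433 = 156°
tan(βl) = -0.447
For a shorted stub, Z_in = jZ_0·tan(βl)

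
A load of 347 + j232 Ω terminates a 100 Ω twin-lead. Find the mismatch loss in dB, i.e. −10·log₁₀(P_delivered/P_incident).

mismatch loss ≈ 2.62 dB

Γ = (247 + j232)/(447 + j232), |Γ| = 0.673
|Γ|² = 0.453, so P_del/P_inc = 1 − |Γ|² = 0.547
ML = −10·log₁₀(1 − |Γ|²)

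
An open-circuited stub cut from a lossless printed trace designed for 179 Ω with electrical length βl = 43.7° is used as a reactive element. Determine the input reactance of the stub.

X_in ≈ -187 Ω (capacitive)

tan(βl) = 0.956
For an open-circuited stub, Z_in = −jZ_0·cot(βl) = −jZ_0/tan(βl)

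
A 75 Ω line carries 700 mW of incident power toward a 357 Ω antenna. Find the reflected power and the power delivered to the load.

Γ = (357 − 75)/(357 + 75) = 0.653
|Γ|² = 0.426
P_refl = |Γ|²·P_inc = 298 mW, P_del = (1 − |Γ|²)·P_inc = 402 mW

P_reflected ≈ 298 mW; P_delivered ≈ 402 mW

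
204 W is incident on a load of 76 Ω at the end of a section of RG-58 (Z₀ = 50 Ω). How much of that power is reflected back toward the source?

Γ = (76 − 50)/(76 + 50) = 0.206
|Γ|² = 0.0426
P_refl = |Γ|²·P_inc = 8.69 W, P_del = (1 − |Γ|²)·P_inc = 195 W

P_reflected ≈ 8.69 W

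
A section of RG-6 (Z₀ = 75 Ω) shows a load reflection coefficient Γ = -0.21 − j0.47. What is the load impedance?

Z_L ≈ 32.7 − j41.8 Ω

Z_L = Z_0·(1 + Γ)/(1 − Γ) = 75·(0.79 − j0.47)/(1.21 + j0.47)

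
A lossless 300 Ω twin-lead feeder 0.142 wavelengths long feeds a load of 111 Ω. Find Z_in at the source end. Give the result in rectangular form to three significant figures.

Z_in ≈ 233 + j265 Ω

βl = 2π × 0.142 = 51.1°
tan(βl) = tan(51.1°) = 1.24
Z_in = Z_0·(Z_L + jZ_0·tanβl)/(Z_0 + jZ_L·tanβl)
     = 300·(111 + j372)/(300 + j138)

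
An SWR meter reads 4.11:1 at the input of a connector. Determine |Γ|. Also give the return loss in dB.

|Γ| = (S − 1)/(S + 1) = (4.11 − 1)/(4.11 + 1) = 3.11/5.11
RL = −20·log₁₀|Γ| = −20·log₁₀(0.609)

|Γ| ≈ 0.609; return loss ≈ 4.31 dB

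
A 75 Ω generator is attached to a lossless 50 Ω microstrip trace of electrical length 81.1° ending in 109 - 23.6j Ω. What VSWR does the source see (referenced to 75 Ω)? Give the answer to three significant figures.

tan(βl) = 6.39
Z_in = Z_0·(Z_L + jZ_0·tanβl)/(Z_0 + jZ_L·tanβl) = 21.7 − j1.57 Ω
Γ_s = (Z_in − Z_s)/(Z_in + Z_s) = (-53.3 − j1.57)/(96.7 − j1.57), |Γ_s| = 0.551
VSWR = (1 + |Γ_s|)/(1 − |Γ_s|)

VSWR ≈ 3.46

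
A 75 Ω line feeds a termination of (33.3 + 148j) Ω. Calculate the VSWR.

Γ = (Z_L − Z_0)/(Z_L + Z_0) = (-41.7 + j148)/(108.3 + j148)
|Γ| = 154/183 = 0.838
VSWR = (1 + |Γ|)/(1 − |Γ|) = 1.84/0.162

VSWR ≈ 11.4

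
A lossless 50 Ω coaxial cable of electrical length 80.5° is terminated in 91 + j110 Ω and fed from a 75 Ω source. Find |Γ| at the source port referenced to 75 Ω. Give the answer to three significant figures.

tan(βl) = 5.98
Z_in = Z_0·(Z_L + jZ_0·tanβl)/(Z_0 + jZ_L·tanβl) = 12.6 − j22.4 Ω
Γ_s = (Z_in − Z_s)/(Z_in + Z_s) = (-62.4 − j22.4)/(87.6 − j22.4), |Γ_s| = 0.734

|Γ| ≈ 0.734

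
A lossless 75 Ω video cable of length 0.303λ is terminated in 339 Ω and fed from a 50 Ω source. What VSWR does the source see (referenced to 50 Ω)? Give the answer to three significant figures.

VSWR ≈ 3.44

βl = 2π × 0.303 = 109°
tan(βl) = -2.89
Z_in = Z_0·(Z_L + jZ_0·tanβl)/(Z_0 + jZ_L·tanβl) = 18.5 + j24.5 Ω
Γ_s = (Z_in − Z_s)/(Z_in + Z_s) = (-31.5 + j24.5)/(68.5 + j24.5), |Γ_s| = 0.549
VSWR = (1 + |Γ_s|)/(1 − |Γ_s|)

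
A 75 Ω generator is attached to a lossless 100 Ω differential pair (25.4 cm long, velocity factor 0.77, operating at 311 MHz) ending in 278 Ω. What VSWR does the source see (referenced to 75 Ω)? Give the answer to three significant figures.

λ = v/f = 0.77·c / 311 MHz = 0.743 m
βl = 2π·l/λ = 2π × 0.342 = 123°
tan(βl) = -1.53
Z_in = Z_0·(Z_L + jZ_0·tanβl)/(Z_0 + jZ_L·tanβl) = 48.6 + j53.8 Ω
Γ_s = (Z_in − Z_s)/(Z_in + Z_s) = (-26.4 + j53.8)/(124 + j53.8), |Γ_s| = 0.445
VSWR = (1 + |Γ_s|)/(1 − |Γ_s|)

VSWR ≈ 2.6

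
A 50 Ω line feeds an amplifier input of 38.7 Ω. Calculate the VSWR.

Γ = (38.7 − 50)/(38.7 + 50) = -0.127
VSWR = (1 + 0.127)/(1 − 0.127)

VSWR ≈ 1.29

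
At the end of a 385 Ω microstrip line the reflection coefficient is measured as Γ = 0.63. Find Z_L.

Z_L = Z_0·(1 + Γ)/(1 − Γ) = 385·(1.63)/(0.37)

Z_L ≈ 1700 Ω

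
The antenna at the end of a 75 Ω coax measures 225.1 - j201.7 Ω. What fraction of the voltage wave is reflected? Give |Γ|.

|Γ| ≈ 0.695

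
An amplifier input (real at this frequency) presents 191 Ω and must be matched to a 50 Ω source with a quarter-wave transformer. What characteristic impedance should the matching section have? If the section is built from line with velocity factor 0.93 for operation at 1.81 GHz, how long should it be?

Z_qwt = √(Z_0·R_L) = √(50 × 191) = √9550
λ = 0.93·c/f = 0.154 m, so l = λ/4 = 0.0385 m

Z_qwt ≈ 97.7 Ω; length ≈ 3.85 cm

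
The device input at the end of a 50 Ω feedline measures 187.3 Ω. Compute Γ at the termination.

Γ = (Z_L − Z_0)/(Z_L + Z_0) = (187.3 − 50)/(187.3 + 50) = 137.3/237.3

Γ = 0.579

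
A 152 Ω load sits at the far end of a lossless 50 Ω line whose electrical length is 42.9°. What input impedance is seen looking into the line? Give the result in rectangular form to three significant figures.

Z_in ≈ 31.5 − j42.6 Ω

tan(βl) = tan(42.9°) = 0.929
Z_in = Z_0·(Z_L + jZ_0·tanβl)/(Z_0 + jZ_L·tanβl)
     = 50·(152 + j46.5)/(50 + j141)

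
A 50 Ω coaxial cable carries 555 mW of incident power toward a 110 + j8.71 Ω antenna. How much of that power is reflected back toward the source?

P_reflected ≈ 79.5 mW

|Γ| = |(60 + j8.71)/(160 + j8.71)| = 0.378
|Γ|² = 0.143
P_refl = |Γ|²·P_inc = 79.5 mW, P_del = (1 − |Γ|²)·P_inc = 476 mW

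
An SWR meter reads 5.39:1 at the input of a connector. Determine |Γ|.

|Γ| ≈ 0.687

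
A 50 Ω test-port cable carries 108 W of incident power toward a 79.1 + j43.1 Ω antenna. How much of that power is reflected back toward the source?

|Γ| = |(29.1 + j43.1)/(129.1 + j43.1)| = 0.382
|Γ|² = 0.146
P_refl = |Γ|²·P_inc = 15.8 W, P_del = (1 − |Γ|²)·P_inc = 92.2 W

P_reflected ≈ 15.8 W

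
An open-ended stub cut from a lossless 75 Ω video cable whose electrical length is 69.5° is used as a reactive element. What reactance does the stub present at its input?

X_in ≈ -28 Ω (capacitive)

tan(βl) = 2.67
For an open-ended stub, Z_in = −jZ_0·cot(βl) = −jZ_0/tan(βl)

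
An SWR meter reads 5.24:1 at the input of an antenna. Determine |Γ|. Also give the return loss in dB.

|Γ| ≈ 0.679; return loss ≈ 3.36 dB

|Γ| = (S − 1)/(S + 1) = (5.24 − 1)/(5.24 + 1) = 4.24/6.24
RL = −20·log₁₀|Γ| = −20·log₁₀(0.679)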